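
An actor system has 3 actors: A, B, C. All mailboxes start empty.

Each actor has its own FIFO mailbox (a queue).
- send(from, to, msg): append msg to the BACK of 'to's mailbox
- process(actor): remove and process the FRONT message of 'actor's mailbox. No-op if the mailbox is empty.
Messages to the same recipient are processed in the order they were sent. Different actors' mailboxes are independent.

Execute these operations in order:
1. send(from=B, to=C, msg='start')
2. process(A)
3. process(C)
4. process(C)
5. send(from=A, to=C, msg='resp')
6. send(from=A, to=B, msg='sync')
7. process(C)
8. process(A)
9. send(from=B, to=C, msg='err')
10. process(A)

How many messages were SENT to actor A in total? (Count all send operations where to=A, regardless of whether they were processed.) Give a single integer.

After 1 (send(from=B, to=C, msg='start')): A:[] B:[] C:[start]
After 2 (process(A)): A:[] B:[] C:[start]
After 3 (process(C)): A:[] B:[] C:[]
After 4 (process(C)): A:[] B:[] C:[]
After 5 (send(from=A, to=C, msg='resp')): A:[] B:[] C:[resp]
After 6 (send(from=A, to=B, msg='sync')): A:[] B:[sync] C:[resp]
After 7 (process(C)): A:[] B:[sync] C:[]
After 8 (process(A)): A:[] B:[sync] C:[]
After 9 (send(from=B, to=C, msg='err')): A:[] B:[sync] C:[err]
After 10 (process(A)): A:[] B:[sync] C:[err]

Answer: 0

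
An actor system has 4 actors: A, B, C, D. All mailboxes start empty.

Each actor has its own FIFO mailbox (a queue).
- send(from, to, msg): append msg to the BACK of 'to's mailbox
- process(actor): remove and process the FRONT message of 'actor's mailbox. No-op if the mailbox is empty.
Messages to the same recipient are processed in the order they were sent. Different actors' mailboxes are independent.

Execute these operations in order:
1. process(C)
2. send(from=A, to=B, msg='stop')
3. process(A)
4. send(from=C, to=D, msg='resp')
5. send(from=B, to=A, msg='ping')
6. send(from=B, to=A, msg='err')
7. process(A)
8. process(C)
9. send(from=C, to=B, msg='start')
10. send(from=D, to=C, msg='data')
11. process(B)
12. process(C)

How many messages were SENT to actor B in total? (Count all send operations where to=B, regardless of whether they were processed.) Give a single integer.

Answer: 2

Derivation:
After 1 (process(C)): A:[] B:[] C:[] D:[]
After 2 (send(from=A, to=B, msg='stop')): A:[] B:[stop] C:[] D:[]
After 3 (process(A)): A:[] B:[stop] C:[] D:[]
After 4 (send(from=C, to=D, msg='resp')): A:[] B:[stop] C:[] D:[resp]
After 5 (send(from=B, to=A, msg='ping')): A:[ping] B:[stop] C:[] D:[resp]
After 6 (send(from=B, to=A, msg='err')): A:[ping,err] B:[stop] C:[] D:[resp]
After 7 (process(A)): A:[err] B:[stop] C:[] D:[resp]
After 8 (process(C)): A:[err] B:[stop] C:[] D:[resp]
After 9 (send(from=C, to=B, msg='start')): A:[err] B:[stop,start] C:[] D:[resp]
After 10 (send(from=D, to=C, msg='data')): A:[err] B:[stop,start] C:[data] D:[resp]
After 11 (process(B)): A:[err] B:[start] C:[data] D:[resp]
After 12 (process(C)): A:[err] B:[start] C:[] D:[resp]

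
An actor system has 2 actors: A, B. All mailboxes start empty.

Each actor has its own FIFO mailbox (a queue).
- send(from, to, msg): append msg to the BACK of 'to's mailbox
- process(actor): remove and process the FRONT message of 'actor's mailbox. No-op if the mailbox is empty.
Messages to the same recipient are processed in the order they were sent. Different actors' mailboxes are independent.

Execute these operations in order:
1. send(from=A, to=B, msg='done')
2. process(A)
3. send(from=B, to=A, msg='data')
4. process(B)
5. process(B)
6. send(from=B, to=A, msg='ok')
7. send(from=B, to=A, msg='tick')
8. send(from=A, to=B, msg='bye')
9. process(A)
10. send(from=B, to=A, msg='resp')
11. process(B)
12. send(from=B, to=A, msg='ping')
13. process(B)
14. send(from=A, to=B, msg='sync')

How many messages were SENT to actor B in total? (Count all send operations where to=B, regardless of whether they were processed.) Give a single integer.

After 1 (send(from=A, to=B, msg='done')): A:[] B:[done]
After 2 (process(A)): A:[] B:[done]
After 3 (send(from=B, to=A, msg='data')): A:[data] B:[done]
After 4 (process(B)): A:[data] B:[]
After 5 (process(B)): A:[data] B:[]
After 6 (send(from=B, to=A, msg='ok')): A:[data,ok] B:[]
After 7 (send(from=B, to=A, msg='tick')): A:[data,ok,tick] B:[]
After 8 (send(from=A, to=B, msg='bye')): A:[data,ok,tick] B:[bye]
After 9 (process(A)): A:[ok,tick] B:[bye]
After 10 (send(from=B, to=A, msg='resp')): A:[ok,tick,resp] B:[bye]
After 11 (process(B)): A:[ok,tick,resp] B:[]
After 12 (send(from=B, to=A, msg='ping')): A:[ok,tick,resp,ping] B:[]
After 13 (process(B)): A:[ok,tick,resp,ping] B:[]
After 14 (send(from=A, to=B, msg='sync')): A:[ok,tick,resp,ping] B:[sync]

Answer: 3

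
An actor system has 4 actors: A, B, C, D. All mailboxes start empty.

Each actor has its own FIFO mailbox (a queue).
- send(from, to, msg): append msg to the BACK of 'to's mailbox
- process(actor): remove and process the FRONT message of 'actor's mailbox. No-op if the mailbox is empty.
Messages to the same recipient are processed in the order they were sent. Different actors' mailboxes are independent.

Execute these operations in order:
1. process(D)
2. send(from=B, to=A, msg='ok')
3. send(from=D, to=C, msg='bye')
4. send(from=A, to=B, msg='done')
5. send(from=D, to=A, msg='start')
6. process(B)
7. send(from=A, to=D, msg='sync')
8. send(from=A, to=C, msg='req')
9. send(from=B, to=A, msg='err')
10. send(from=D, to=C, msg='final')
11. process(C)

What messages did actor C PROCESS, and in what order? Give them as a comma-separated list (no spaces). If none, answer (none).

Answer: bye

Derivation:
After 1 (process(D)): A:[] B:[] C:[] D:[]
After 2 (send(from=B, to=A, msg='ok')): A:[ok] B:[] C:[] D:[]
After 3 (send(from=D, to=C, msg='bye')): A:[ok] B:[] C:[bye] D:[]
After 4 (send(from=A, to=B, msg='done')): A:[ok] B:[done] C:[bye] D:[]
After 5 (send(from=D, to=A, msg='start')): A:[ok,start] B:[done] C:[bye] D:[]
After 6 (process(B)): A:[ok,start] B:[] C:[bye] D:[]
After 7 (send(from=A, to=D, msg='sync')): A:[ok,start] B:[] C:[bye] D:[sync]
After 8 (send(from=A, to=C, msg='req')): A:[ok,start] B:[] C:[bye,req] D:[sync]
After 9 (send(from=B, to=A, msg='err')): A:[ok,start,err] B:[] C:[bye,req] D:[sync]
After 10 (send(from=D, to=C, msg='final')): A:[ok,start,err] B:[] C:[bye,req,final] D:[sync]
After 11 (process(C)): A:[ok,start,err] B:[] C:[req,final] D:[sync]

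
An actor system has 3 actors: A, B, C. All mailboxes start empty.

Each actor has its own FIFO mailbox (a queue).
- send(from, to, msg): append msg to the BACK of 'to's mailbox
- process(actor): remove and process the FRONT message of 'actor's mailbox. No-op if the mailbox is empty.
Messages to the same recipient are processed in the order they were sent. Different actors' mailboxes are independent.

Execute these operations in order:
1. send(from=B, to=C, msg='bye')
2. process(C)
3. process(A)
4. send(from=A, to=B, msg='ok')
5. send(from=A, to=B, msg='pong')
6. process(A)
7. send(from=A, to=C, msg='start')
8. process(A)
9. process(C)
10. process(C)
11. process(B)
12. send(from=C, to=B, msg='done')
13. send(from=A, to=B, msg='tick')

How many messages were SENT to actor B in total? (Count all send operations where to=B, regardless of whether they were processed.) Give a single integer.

Answer: 4

Derivation:
After 1 (send(from=B, to=C, msg='bye')): A:[] B:[] C:[bye]
After 2 (process(C)): A:[] B:[] C:[]
After 3 (process(A)): A:[] B:[] C:[]
After 4 (send(from=A, to=B, msg='ok')): A:[] B:[ok] C:[]
After 5 (send(from=A, to=B, msg='pong')): A:[] B:[ok,pong] C:[]
After 6 (process(A)): A:[] B:[ok,pong] C:[]
After 7 (send(from=A, to=C, msg='start')): A:[] B:[ok,pong] C:[start]
After 8 (process(A)): A:[] B:[ok,pong] C:[start]
After 9 (process(C)): A:[] B:[ok,pong] C:[]
After 10 (process(C)): A:[] B:[ok,pong] C:[]
After 11 (process(B)): A:[] B:[pong] C:[]
After 12 (send(from=C, to=B, msg='done')): A:[] B:[pong,done] C:[]
After 13 (send(from=A, to=B, msg='tick')): A:[] B:[pong,done,tick] C:[]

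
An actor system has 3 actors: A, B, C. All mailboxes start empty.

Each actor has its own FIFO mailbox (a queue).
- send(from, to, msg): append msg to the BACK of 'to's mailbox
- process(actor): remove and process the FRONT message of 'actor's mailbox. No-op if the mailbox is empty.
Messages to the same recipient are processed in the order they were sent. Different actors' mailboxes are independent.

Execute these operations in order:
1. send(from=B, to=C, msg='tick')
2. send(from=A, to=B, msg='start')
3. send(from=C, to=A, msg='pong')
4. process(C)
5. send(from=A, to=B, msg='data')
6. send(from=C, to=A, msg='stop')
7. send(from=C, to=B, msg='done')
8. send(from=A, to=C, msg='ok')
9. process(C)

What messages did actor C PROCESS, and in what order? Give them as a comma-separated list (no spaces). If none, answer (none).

Answer: tick,ok

Derivation:
After 1 (send(from=B, to=C, msg='tick')): A:[] B:[] C:[tick]
After 2 (send(from=A, to=B, msg='start')): A:[] B:[start] C:[tick]
After 3 (send(from=C, to=A, msg='pong')): A:[pong] B:[start] C:[tick]
After 4 (process(C)): A:[pong] B:[start] C:[]
After 5 (send(from=A, to=B, msg='data')): A:[pong] B:[start,data] C:[]
After 6 (send(from=C, to=A, msg='stop')): A:[pong,stop] B:[start,data] C:[]
After 7 (send(from=C, to=B, msg='done')): A:[pong,stop] B:[start,data,done] C:[]
After 8 (send(from=A, to=C, msg='ok')): A:[pong,stop] B:[start,data,done] C:[ok]
After 9 (process(C)): A:[pong,stop] B:[start,data,done] C:[]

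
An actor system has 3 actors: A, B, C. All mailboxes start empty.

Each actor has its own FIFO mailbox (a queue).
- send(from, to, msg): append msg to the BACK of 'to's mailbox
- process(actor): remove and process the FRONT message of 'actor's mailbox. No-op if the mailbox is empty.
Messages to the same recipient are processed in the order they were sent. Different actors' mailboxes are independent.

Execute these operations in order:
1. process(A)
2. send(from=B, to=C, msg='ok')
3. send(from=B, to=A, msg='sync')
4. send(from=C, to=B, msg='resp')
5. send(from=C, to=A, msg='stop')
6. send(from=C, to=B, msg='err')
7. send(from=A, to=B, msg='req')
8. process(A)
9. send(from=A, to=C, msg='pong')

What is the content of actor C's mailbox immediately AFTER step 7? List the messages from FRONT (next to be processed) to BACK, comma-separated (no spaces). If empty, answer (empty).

After 1 (process(A)): A:[] B:[] C:[]
After 2 (send(from=B, to=C, msg='ok')): A:[] B:[] C:[ok]
After 3 (send(from=B, to=A, msg='sync')): A:[sync] B:[] C:[ok]
After 4 (send(from=C, to=B, msg='resp')): A:[sync] B:[resp] C:[ok]
After 5 (send(from=C, to=A, msg='stop')): A:[sync,stop] B:[resp] C:[ok]
After 6 (send(from=C, to=B, msg='err')): A:[sync,stop] B:[resp,err] C:[ok]
After 7 (send(from=A, to=B, msg='req')): A:[sync,stop] B:[resp,err,req] C:[ok]

ok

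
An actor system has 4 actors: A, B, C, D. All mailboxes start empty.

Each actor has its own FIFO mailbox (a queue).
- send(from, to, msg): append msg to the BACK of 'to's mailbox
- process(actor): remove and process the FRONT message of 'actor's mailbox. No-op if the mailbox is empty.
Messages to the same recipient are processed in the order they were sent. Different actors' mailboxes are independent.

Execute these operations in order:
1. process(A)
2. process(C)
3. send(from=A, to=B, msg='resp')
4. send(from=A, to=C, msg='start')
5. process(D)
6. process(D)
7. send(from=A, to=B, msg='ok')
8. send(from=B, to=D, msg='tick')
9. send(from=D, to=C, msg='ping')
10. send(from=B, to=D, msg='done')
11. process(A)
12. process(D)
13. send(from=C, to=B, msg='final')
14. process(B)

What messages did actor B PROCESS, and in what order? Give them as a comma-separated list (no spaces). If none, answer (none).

After 1 (process(A)): A:[] B:[] C:[] D:[]
After 2 (process(C)): A:[] B:[] C:[] D:[]
After 3 (send(from=A, to=B, msg='resp')): A:[] B:[resp] C:[] D:[]
After 4 (send(from=A, to=C, msg='start')): A:[] B:[resp] C:[start] D:[]
After 5 (process(D)): A:[] B:[resp] C:[start] D:[]
After 6 (process(D)): A:[] B:[resp] C:[start] D:[]
After 7 (send(from=A, to=B, msg='ok')): A:[] B:[resp,ok] C:[start] D:[]
After 8 (send(from=B, to=D, msg='tick')): A:[] B:[resp,ok] C:[start] D:[tick]
After 9 (send(from=D, to=C, msg='ping')): A:[] B:[resp,ok] C:[start,ping] D:[tick]
After 10 (send(from=B, to=D, msg='done')): A:[] B:[resp,ok] C:[start,ping] D:[tick,done]
After 11 (process(A)): A:[] B:[resp,ok] C:[start,ping] D:[tick,done]
After 12 (process(D)): A:[] B:[resp,ok] C:[start,ping] D:[done]
After 13 (send(from=C, to=B, msg='final')): A:[] B:[resp,ok,final] C:[start,ping] D:[done]
After 14 (process(B)): A:[] B:[ok,final] C:[start,ping] D:[done]

Answer: resp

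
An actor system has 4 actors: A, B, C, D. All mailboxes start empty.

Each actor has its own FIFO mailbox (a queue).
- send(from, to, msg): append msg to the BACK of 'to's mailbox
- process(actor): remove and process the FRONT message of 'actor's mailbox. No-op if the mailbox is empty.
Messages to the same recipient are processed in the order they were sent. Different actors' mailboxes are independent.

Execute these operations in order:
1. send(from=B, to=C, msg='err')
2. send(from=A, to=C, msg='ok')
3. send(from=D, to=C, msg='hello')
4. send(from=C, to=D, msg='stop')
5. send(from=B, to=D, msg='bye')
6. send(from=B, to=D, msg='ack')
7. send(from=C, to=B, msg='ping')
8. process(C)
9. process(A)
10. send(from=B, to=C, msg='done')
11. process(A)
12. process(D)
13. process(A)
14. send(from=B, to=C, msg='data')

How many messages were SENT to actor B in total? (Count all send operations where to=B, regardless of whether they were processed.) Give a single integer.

Answer: 1

Derivation:
After 1 (send(from=B, to=C, msg='err')): A:[] B:[] C:[err] D:[]
After 2 (send(from=A, to=C, msg='ok')): A:[] B:[] C:[err,ok] D:[]
After 3 (send(from=D, to=C, msg='hello')): A:[] B:[] C:[err,ok,hello] D:[]
After 4 (send(from=C, to=D, msg='stop')): A:[] B:[] C:[err,ok,hello] D:[stop]
After 5 (send(from=B, to=D, msg='bye')): A:[] B:[] C:[err,ok,hello] D:[stop,bye]
After 6 (send(from=B, to=D, msg='ack')): A:[] B:[] C:[err,ok,hello] D:[stop,bye,ack]
After 7 (send(from=C, to=B, msg='ping')): A:[] B:[ping] C:[err,ok,hello] D:[stop,bye,ack]
After 8 (process(C)): A:[] B:[ping] C:[ok,hello] D:[stop,bye,ack]
After 9 (process(A)): A:[] B:[ping] C:[ok,hello] D:[stop,bye,ack]
After 10 (send(from=B, to=C, msg='done')): A:[] B:[ping] C:[ok,hello,done] D:[stop,bye,ack]
After 11 (process(A)): A:[] B:[ping] C:[ok,hello,done] D:[stop,bye,ack]
After 12 (process(D)): A:[] B:[ping] C:[ok,hello,done] D:[bye,ack]
After 13 (process(A)): A:[] B:[ping] C:[ok,hello,done] D:[bye,ack]
After 14 (send(from=B, to=C, msg='data')): A:[] B:[ping] C:[ok,hello,done,data] D:[bye,ack]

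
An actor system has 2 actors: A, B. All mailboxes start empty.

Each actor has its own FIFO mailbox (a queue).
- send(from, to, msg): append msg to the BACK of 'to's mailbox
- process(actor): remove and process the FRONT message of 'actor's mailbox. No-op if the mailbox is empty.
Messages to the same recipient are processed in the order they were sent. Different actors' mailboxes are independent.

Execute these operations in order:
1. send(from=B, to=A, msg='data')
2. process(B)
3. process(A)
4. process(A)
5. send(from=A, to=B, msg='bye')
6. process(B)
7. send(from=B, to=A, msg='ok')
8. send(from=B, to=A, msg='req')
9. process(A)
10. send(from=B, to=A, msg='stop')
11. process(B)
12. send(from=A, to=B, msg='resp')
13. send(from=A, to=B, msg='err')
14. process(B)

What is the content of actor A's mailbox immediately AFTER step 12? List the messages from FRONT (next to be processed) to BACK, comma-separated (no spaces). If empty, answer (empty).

After 1 (send(from=B, to=A, msg='data')): A:[data] B:[]
After 2 (process(B)): A:[data] B:[]
After 3 (process(A)): A:[] B:[]
After 4 (process(A)): A:[] B:[]
After 5 (send(from=A, to=B, msg='bye')): A:[] B:[bye]
After 6 (process(B)): A:[] B:[]
After 7 (send(from=B, to=A, msg='ok')): A:[ok] B:[]
After 8 (send(from=B, to=A, msg='req')): A:[ok,req] B:[]
After 9 (process(A)): A:[req] B:[]
After 10 (send(from=B, to=A, msg='stop')): A:[req,stop] B:[]
After 11 (process(B)): A:[req,stop] B:[]
After 12 (send(from=A, to=B, msg='resp')): A:[req,stop] B:[resp]

req,stop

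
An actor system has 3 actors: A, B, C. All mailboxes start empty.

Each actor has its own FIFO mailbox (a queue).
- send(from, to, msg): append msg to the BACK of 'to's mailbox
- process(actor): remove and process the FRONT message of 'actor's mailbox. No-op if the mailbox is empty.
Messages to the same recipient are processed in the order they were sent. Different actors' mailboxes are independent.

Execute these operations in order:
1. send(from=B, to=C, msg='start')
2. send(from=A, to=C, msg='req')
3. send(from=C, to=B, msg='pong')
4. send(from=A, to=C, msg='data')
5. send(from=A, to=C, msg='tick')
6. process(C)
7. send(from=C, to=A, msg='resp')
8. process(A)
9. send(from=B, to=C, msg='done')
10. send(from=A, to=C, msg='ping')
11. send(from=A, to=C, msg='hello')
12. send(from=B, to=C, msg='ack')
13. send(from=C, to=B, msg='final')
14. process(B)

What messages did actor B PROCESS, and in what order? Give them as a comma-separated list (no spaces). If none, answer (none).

After 1 (send(from=B, to=C, msg='start')): A:[] B:[] C:[start]
After 2 (send(from=A, to=C, msg='req')): A:[] B:[] C:[start,req]
After 3 (send(from=C, to=B, msg='pong')): A:[] B:[pong] C:[start,req]
After 4 (send(from=A, to=C, msg='data')): A:[] B:[pong] C:[start,req,data]
After 5 (send(from=A, to=C, msg='tick')): A:[] B:[pong] C:[start,req,data,tick]
After 6 (process(C)): A:[] B:[pong] C:[req,data,tick]
After 7 (send(from=C, to=A, msg='resp')): A:[resp] B:[pong] C:[req,data,tick]
After 8 (process(A)): A:[] B:[pong] C:[req,data,tick]
After 9 (send(from=B, to=C, msg='done')): A:[] B:[pong] C:[req,data,tick,done]
After 10 (send(from=A, to=C, msg='ping')): A:[] B:[pong] C:[req,data,tick,done,ping]
After 11 (send(from=A, to=C, msg='hello')): A:[] B:[pong] C:[req,data,tick,done,ping,hello]
After 12 (send(from=B, to=C, msg='ack')): A:[] B:[pong] C:[req,data,tick,done,ping,hello,ack]
After 13 (send(from=C, to=B, msg='final')): A:[] B:[pong,final] C:[req,data,tick,done,ping,hello,ack]
After 14 (process(B)): A:[] B:[final] C:[req,data,tick,done,ping,hello,ack]

Answer: pong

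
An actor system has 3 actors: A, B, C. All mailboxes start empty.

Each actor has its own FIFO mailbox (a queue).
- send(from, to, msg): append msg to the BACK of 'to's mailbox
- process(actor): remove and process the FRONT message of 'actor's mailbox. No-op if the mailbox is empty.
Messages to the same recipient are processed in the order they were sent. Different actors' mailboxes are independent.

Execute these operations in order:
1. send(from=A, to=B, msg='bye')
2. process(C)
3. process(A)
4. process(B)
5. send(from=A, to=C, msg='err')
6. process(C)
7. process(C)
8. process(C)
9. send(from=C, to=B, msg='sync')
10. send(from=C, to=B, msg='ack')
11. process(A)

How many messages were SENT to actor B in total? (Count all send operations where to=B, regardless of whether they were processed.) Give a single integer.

After 1 (send(from=A, to=B, msg='bye')): A:[] B:[bye] C:[]
After 2 (process(C)): A:[] B:[bye] C:[]
After 3 (process(A)): A:[] B:[bye] C:[]
After 4 (process(B)): A:[] B:[] C:[]
After 5 (send(from=A, to=C, msg='err')): A:[] B:[] C:[err]
After 6 (process(C)): A:[] B:[] C:[]
After 7 (process(C)): A:[] B:[] C:[]
After 8 (process(C)): A:[] B:[] C:[]
After 9 (send(from=C, to=B, msg='sync')): A:[] B:[sync] C:[]
After 10 (send(from=C, to=B, msg='ack')): A:[] B:[sync,ack] C:[]
After 11 (process(A)): A:[] B:[sync,ack] C:[]

Answer: 3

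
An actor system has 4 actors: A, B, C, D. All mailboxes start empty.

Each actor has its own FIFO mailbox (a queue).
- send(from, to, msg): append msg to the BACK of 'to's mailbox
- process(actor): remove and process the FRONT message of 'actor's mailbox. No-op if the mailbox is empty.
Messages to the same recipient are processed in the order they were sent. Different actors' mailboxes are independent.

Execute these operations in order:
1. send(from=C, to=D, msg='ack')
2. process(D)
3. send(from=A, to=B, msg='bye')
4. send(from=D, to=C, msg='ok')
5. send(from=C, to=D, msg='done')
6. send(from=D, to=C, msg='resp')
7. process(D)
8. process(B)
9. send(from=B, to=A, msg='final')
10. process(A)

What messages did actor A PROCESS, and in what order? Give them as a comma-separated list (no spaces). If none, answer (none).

Answer: final

Derivation:
After 1 (send(from=C, to=D, msg='ack')): A:[] B:[] C:[] D:[ack]
After 2 (process(D)): A:[] B:[] C:[] D:[]
After 3 (send(from=A, to=B, msg='bye')): A:[] B:[bye] C:[] D:[]
After 4 (send(from=D, to=C, msg='ok')): A:[] B:[bye] C:[ok] D:[]
After 5 (send(from=C, to=D, msg='done')): A:[] B:[bye] C:[ok] D:[done]
After 6 (send(from=D, to=C, msg='resp')): A:[] B:[bye] C:[ok,resp] D:[done]
After 7 (process(D)): A:[] B:[bye] C:[ok,resp] D:[]
After 8 (process(B)): A:[] B:[] C:[ok,resp] D:[]
After 9 (send(from=B, to=A, msg='final')): A:[final] B:[] C:[ok,resp] D:[]
After 10 (process(A)): A:[] B:[] C:[ok,resp] D:[]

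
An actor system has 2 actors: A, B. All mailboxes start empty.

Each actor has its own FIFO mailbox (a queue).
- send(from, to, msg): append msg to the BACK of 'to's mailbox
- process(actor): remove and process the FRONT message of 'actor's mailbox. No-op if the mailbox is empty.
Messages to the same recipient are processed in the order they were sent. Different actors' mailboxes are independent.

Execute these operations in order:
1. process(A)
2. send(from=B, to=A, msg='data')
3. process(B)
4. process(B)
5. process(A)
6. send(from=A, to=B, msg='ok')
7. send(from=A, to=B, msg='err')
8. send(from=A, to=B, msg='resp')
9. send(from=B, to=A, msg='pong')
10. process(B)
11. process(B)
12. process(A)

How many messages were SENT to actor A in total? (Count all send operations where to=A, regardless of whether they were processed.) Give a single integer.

Answer: 2

Derivation:
After 1 (process(A)): A:[] B:[]
After 2 (send(from=B, to=A, msg='data')): A:[data] B:[]
After 3 (process(B)): A:[data] B:[]
After 4 (process(B)): A:[data] B:[]
After 5 (process(A)): A:[] B:[]
After 6 (send(from=A, to=B, msg='ok')): A:[] B:[ok]
After 7 (send(from=A, to=B, msg='err')): A:[] B:[ok,err]
After 8 (send(from=A, to=B, msg='resp')): A:[] B:[ok,err,resp]
After 9 (send(from=B, to=A, msg='pong')): A:[pong] B:[ok,err,resp]
After 10 (process(B)): A:[pong] B:[err,resp]
After 11 (process(B)): A:[pong] B:[resp]
After 12 (process(A)): A:[] B:[resp]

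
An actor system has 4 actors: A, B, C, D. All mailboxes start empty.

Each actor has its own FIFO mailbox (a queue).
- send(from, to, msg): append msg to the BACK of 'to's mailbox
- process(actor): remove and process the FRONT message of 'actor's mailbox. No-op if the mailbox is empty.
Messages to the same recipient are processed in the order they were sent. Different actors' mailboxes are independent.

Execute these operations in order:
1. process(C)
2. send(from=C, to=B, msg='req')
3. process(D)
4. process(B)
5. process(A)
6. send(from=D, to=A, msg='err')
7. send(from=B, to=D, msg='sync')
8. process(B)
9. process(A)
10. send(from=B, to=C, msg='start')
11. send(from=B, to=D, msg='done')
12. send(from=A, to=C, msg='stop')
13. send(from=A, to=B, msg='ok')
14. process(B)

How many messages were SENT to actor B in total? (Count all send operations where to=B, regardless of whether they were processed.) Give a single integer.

After 1 (process(C)): A:[] B:[] C:[] D:[]
After 2 (send(from=C, to=B, msg='req')): A:[] B:[req] C:[] D:[]
After 3 (process(D)): A:[] B:[req] C:[] D:[]
After 4 (process(B)): A:[] B:[] C:[] D:[]
After 5 (process(A)): A:[] B:[] C:[] D:[]
After 6 (send(from=D, to=A, msg='err')): A:[err] B:[] C:[] D:[]
After 7 (send(from=B, to=D, msg='sync')): A:[err] B:[] C:[] D:[sync]
After 8 (process(B)): A:[err] B:[] C:[] D:[sync]
After 9 (process(A)): A:[] B:[] C:[] D:[sync]
After 10 (send(from=B, to=C, msg='start')): A:[] B:[] C:[start] D:[sync]
After 11 (send(from=B, to=D, msg='done')): A:[] B:[] C:[start] D:[sync,done]
After 12 (send(from=A, to=C, msg='stop')): A:[] B:[] C:[start,stop] D:[sync,done]
After 13 (send(from=A, to=B, msg='ok')): A:[] B:[ok] C:[start,stop] D:[sync,done]
After 14 (process(B)): A:[] B:[] C:[start,stop] D:[sync,done]

Answer: 2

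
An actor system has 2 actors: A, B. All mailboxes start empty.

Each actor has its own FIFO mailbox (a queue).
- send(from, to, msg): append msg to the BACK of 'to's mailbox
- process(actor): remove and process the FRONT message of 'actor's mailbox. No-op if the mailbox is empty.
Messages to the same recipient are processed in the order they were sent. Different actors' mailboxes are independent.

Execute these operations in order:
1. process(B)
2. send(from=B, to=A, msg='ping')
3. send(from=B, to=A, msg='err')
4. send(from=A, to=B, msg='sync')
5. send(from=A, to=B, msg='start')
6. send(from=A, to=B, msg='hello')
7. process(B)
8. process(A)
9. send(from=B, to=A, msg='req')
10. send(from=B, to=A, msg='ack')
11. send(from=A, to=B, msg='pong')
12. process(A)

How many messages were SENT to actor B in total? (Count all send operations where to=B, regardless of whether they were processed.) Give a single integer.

Answer: 4

Derivation:
After 1 (process(B)): A:[] B:[]
After 2 (send(from=B, to=A, msg='ping')): A:[ping] B:[]
After 3 (send(from=B, to=A, msg='err')): A:[ping,err] B:[]
After 4 (send(from=A, to=B, msg='sync')): A:[ping,err] B:[sync]
After 5 (send(from=A, to=B, msg='start')): A:[ping,err] B:[sync,start]
After 6 (send(from=A, to=B, msg='hello')): A:[ping,err] B:[sync,start,hello]
After 7 (process(B)): A:[ping,err] B:[start,hello]
After 8 (process(A)): A:[err] B:[start,hello]
After 9 (send(from=B, to=A, msg='req')): A:[err,req] B:[start,hello]
After 10 (send(from=B, to=A, msg='ack')): A:[err,req,ack] B:[start,hello]
After 11 (send(from=A, to=B, msg='pong')): A:[err,req,ack] B:[start,hello,pong]
After 12 (process(A)): A:[req,ack] B:[start,hello,pong]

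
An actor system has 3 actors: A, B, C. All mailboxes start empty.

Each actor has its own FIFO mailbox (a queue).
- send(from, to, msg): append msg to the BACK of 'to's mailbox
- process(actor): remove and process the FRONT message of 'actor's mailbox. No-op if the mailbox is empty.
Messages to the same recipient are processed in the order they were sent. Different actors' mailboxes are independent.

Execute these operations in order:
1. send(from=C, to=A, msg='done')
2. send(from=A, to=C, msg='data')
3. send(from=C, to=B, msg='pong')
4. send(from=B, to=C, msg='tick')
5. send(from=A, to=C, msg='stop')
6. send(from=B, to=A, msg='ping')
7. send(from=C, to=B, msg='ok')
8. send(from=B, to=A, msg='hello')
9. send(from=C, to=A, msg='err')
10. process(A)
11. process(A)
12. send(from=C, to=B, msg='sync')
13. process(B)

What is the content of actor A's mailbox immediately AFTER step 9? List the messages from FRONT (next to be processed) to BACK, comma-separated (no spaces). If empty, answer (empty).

After 1 (send(from=C, to=A, msg='done')): A:[done] B:[] C:[]
After 2 (send(from=A, to=C, msg='data')): A:[done] B:[] C:[data]
After 3 (send(from=C, to=B, msg='pong')): A:[done] B:[pong] C:[data]
After 4 (send(from=B, to=C, msg='tick')): A:[done] B:[pong] C:[data,tick]
After 5 (send(from=A, to=C, msg='stop')): A:[done] B:[pong] C:[data,tick,stop]
After 6 (send(from=B, to=A, msg='ping')): A:[done,ping] B:[pong] C:[data,tick,stop]
After 7 (send(from=C, to=B, msg='ok')): A:[done,ping] B:[pong,ok] C:[data,tick,stop]
After 8 (send(from=B, to=A, msg='hello')): A:[done,ping,hello] B:[pong,ok] C:[data,tick,stop]
After 9 (send(from=C, to=A, msg='err')): A:[done,ping,hello,err] B:[pong,ok] C:[data,tick,stop]

done,ping,hello,err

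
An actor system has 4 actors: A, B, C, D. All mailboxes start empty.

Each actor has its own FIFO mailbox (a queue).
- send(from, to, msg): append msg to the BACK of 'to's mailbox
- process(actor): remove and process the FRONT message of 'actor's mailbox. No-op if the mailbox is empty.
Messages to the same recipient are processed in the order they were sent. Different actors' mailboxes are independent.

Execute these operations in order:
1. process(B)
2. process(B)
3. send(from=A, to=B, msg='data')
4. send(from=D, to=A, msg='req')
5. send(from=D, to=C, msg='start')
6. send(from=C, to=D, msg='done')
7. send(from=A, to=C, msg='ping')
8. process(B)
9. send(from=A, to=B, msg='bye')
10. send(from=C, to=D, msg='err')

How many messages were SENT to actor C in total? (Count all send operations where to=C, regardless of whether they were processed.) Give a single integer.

After 1 (process(B)): A:[] B:[] C:[] D:[]
After 2 (process(B)): A:[] B:[] C:[] D:[]
After 3 (send(from=A, to=B, msg='data')): A:[] B:[data] C:[] D:[]
After 4 (send(from=D, to=A, msg='req')): A:[req] B:[data] C:[] D:[]
After 5 (send(from=D, to=C, msg='start')): A:[req] B:[data] C:[start] D:[]
After 6 (send(from=C, to=D, msg='done')): A:[req] B:[data] C:[start] D:[done]
After 7 (send(from=A, to=C, msg='ping')): A:[req] B:[data] C:[start,ping] D:[done]
After 8 (process(B)): A:[req] B:[] C:[start,ping] D:[done]
After 9 (send(from=A, to=B, msg='bye')): A:[req] B:[bye] C:[start,ping] D:[done]
After 10 (send(from=C, to=D, msg='err')): A:[req] B:[bye] C:[start,ping] D:[done,err]

Answer: 2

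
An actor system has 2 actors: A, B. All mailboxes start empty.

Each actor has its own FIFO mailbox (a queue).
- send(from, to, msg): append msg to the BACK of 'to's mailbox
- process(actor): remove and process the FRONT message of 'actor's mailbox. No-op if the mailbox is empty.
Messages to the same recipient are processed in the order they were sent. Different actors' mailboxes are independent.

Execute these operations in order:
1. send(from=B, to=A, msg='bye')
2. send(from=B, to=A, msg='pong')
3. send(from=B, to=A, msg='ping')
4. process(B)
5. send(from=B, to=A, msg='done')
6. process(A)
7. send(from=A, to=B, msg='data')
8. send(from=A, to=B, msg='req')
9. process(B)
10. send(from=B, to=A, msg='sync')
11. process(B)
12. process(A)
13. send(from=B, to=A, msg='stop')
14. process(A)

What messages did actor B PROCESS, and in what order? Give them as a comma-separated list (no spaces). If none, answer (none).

After 1 (send(from=B, to=A, msg='bye')): A:[bye] B:[]
After 2 (send(from=B, to=A, msg='pong')): A:[bye,pong] B:[]
After 3 (send(from=B, to=A, msg='ping')): A:[bye,pong,ping] B:[]
After 4 (process(B)): A:[bye,pong,ping] B:[]
After 5 (send(from=B, to=A, msg='done')): A:[bye,pong,ping,done] B:[]
After 6 (process(A)): A:[pong,ping,done] B:[]
After 7 (send(from=A, to=B, msg='data')): A:[pong,ping,done] B:[data]
After 8 (send(from=A, to=B, msg='req')): A:[pong,ping,done] B:[data,req]
After 9 (process(B)): A:[pong,ping,done] B:[req]
After 10 (send(from=B, to=A, msg='sync')): A:[pong,ping,done,sync] B:[req]
After 11 (process(B)): A:[pong,ping,done,sync] B:[]
After 12 (process(A)): A:[ping,done,sync] B:[]
After 13 (send(from=B, to=A, msg='stop')): A:[ping,done,sync,stop] B:[]
After 14 (process(A)): A:[done,sync,stop] B:[]

Answer: data,req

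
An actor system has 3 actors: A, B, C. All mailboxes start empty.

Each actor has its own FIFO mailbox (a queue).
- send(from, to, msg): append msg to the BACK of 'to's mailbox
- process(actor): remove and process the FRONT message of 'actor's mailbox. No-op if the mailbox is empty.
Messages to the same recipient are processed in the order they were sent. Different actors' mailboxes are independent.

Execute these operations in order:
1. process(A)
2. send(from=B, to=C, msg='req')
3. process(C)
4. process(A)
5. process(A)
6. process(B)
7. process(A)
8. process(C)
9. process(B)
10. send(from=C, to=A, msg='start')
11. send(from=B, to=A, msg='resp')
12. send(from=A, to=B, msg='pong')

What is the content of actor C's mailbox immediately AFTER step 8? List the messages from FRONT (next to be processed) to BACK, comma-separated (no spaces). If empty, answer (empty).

After 1 (process(A)): A:[] B:[] C:[]
After 2 (send(from=B, to=C, msg='req')): A:[] B:[] C:[req]
After 3 (process(C)): A:[] B:[] C:[]
After 4 (process(A)): A:[] B:[] C:[]
After 5 (process(A)): A:[] B:[] C:[]
After 6 (process(B)): A:[] B:[] C:[]
After 7 (process(A)): A:[] B:[] C:[]
After 8 (process(C)): A:[] B:[] C:[]

(empty)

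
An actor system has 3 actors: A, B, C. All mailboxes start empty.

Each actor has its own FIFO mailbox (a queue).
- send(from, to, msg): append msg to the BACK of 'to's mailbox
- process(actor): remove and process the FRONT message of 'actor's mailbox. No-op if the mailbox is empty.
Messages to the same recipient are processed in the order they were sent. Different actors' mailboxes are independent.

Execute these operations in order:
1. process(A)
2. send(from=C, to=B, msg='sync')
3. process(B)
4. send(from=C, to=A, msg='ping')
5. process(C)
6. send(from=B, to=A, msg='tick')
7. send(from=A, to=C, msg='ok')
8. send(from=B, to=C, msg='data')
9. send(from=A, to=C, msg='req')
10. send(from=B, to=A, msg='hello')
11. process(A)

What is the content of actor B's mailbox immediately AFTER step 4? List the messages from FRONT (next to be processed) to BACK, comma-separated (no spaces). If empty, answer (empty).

After 1 (process(A)): A:[] B:[] C:[]
After 2 (send(from=C, to=B, msg='sync')): A:[] B:[sync] C:[]
After 3 (process(B)): A:[] B:[] C:[]
After 4 (send(from=C, to=A, msg='ping')): A:[ping] B:[] C:[]

(empty)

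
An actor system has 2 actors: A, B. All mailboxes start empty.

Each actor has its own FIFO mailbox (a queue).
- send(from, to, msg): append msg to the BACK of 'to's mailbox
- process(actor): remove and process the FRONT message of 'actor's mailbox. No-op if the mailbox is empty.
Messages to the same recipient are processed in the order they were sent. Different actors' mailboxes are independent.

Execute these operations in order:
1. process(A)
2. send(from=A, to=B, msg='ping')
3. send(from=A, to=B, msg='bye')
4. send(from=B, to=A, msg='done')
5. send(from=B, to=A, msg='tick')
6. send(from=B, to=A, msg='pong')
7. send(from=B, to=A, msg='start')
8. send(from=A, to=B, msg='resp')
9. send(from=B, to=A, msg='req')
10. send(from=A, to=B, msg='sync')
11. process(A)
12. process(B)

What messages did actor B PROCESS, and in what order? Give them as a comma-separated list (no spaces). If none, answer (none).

Answer: ping

Derivation:
After 1 (process(A)): A:[] B:[]
After 2 (send(from=A, to=B, msg='ping')): A:[] B:[ping]
After 3 (send(from=A, to=B, msg='bye')): A:[] B:[ping,bye]
After 4 (send(from=B, to=A, msg='done')): A:[done] B:[ping,bye]
After 5 (send(from=B, to=A, msg='tick')): A:[done,tick] B:[ping,bye]
After 6 (send(from=B, to=A, msg='pong')): A:[done,tick,pong] B:[ping,bye]
After 7 (send(from=B, to=A, msg='start')): A:[done,tick,pong,start] B:[ping,bye]
After 8 (send(from=A, to=B, msg='resp')): A:[done,tick,pong,start] B:[ping,bye,resp]
After 9 (send(from=B, to=A, msg='req')): A:[done,tick,pong,start,req] B:[ping,bye,resp]
After 10 (send(from=A, to=B, msg='sync')): A:[done,tick,pong,start,req] B:[ping,bye,resp,sync]
After 11 (process(A)): A:[tick,pong,start,req] B:[ping,bye,resp,sync]
After 12 (process(B)): A:[tick,pong,start,req] B:[bye,resp,sync]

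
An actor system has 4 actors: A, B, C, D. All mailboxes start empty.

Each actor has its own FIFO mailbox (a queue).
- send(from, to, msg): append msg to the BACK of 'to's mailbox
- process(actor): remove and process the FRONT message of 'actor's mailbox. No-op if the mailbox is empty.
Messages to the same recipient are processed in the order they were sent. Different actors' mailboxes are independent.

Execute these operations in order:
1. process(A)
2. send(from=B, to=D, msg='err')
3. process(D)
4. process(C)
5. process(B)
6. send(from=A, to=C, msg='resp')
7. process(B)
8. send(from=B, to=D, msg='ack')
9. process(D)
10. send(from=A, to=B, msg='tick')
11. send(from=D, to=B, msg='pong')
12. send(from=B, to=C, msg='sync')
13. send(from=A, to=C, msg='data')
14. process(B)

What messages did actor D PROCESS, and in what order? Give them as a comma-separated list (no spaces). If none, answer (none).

After 1 (process(A)): A:[] B:[] C:[] D:[]
After 2 (send(from=B, to=D, msg='err')): A:[] B:[] C:[] D:[err]
After 3 (process(D)): A:[] B:[] C:[] D:[]
After 4 (process(C)): A:[] B:[] C:[] D:[]
After 5 (process(B)): A:[] B:[] C:[] D:[]
After 6 (send(from=A, to=C, msg='resp')): A:[] B:[] C:[resp] D:[]
After 7 (process(B)): A:[] B:[] C:[resp] D:[]
After 8 (send(from=B, to=D, msg='ack')): A:[] B:[] C:[resp] D:[ack]
After 9 (process(D)): A:[] B:[] C:[resp] D:[]
After 10 (send(from=A, to=B, msg='tick')): A:[] B:[tick] C:[resp] D:[]
After 11 (send(from=D, to=B, msg='pong')): A:[] B:[tick,pong] C:[resp] D:[]
After 12 (send(from=B, to=C, msg='sync')): A:[] B:[tick,pong] C:[resp,sync] D:[]
After 13 (send(from=A, to=C, msg='data')): A:[] B:[tick,pong] C:[resp,sync,data] D:[]
After 14 (process(B)): A:[] B:[pong] C:[resp,sync,data] D:[]

Answer: err,ack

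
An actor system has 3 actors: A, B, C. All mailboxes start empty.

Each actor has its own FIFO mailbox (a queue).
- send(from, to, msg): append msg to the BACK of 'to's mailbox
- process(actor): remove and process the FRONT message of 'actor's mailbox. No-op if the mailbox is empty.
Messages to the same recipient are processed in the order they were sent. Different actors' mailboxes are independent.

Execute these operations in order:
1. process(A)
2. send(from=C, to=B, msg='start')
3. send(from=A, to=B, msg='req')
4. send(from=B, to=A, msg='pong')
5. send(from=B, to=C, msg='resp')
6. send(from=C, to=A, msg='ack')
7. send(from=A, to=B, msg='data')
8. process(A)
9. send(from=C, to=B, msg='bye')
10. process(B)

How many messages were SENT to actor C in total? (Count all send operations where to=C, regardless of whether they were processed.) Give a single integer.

After 1 (process(A)): A:[] B:[] C:[]
After 2 (send(from=C, to=B, msg='start')): A:[] B:[start] C:[]
After 3 (send(from=A, to=B, msg='req')): A:[] B:[start,req] C:[]
After 4 (send(from=B, to=A, msg='pong')): A:[pong] B:[start,req] C:[]
After 5 (send(from=B, to=C, msg='resp')): A:[pong] B:[start,req] C:[resp]
After 6 (send(from=C, to=A, msg='ack')): A:[pong,ack] B:[start,req] C:[resp]
After 7 (send(from=A, to=B, msg='data')): A:[pong,ack] B:[start,req,data] C:[resp]
After 8 (process(A)): A:[ack] B:[start,req,data] C:[resp]
After 9 (send(from=C, to=B, msg='bye')): A:[ack] B:[start,req,data,bye] C:[resp]
After 10 (process(B)): A:[ack] B:[req,data,bye] C:[resp]

Answer: 1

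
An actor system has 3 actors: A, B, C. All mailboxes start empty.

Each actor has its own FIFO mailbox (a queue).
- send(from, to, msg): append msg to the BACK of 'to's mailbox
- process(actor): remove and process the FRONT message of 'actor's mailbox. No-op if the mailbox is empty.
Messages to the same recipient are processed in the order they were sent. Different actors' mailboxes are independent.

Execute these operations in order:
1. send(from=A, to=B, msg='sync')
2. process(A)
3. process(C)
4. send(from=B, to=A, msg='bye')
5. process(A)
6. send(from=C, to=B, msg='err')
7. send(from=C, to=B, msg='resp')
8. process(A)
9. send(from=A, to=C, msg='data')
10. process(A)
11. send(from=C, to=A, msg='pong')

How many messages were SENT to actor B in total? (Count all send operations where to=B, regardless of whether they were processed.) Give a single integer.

After 1 (send(from=A, to=B, msg='sync')): A:[] B:[sync] C:[]
After 2 (process(A)): A:[] B:[sync] C:[]
After 3 (process(C)): A:[] B:[sync] C:[]
After 4 (send(from=B, to=A, msg='bye')): A:[bye] B:[sync] C:[]
After 5 (process(A)): A:[] B:[sync] C:[]
After 6 (send(from=C, to=B, msg='err')): A:[] B:[sync,err] C:[]
After 7 (send(from=C, to=B, msg='resp')): A:[] B:[sync,err,resp] C:[]
After 8 (process(A)): A:[] B:[sync,err,resp] C:[]
After 9 (send(from=A, to=C, msg='data')): A:[] B:[sync,err,resp] C:[data]
After 10 (process(A)): A:[] B:[sync,err,resp] C:[data]
After 11 (send(from=C, to=A, msg='pong')): A:[pong] B:[sync,err,resp] C:[data]

Answer: 3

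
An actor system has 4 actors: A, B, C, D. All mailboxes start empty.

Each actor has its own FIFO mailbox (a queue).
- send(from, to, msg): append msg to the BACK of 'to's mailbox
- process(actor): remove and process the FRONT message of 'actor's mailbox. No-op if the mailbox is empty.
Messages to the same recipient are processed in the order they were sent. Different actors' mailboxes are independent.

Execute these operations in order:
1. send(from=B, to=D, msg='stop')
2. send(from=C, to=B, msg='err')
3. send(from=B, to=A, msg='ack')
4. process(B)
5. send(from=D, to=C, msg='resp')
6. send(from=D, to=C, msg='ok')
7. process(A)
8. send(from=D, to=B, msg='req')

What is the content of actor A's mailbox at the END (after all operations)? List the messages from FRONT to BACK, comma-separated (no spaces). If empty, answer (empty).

Answer: (empty)

Derivation:
After 1 (send(from=B, to=D, msg='stop')): A:[] B:[] C:[] D:[stop]
After 2 (send(from=C, to=B, msg='err')): A:[] B:[err] C:[] D:[stop]
After 3 (send(from=B, to=A, msg='ack')): A:[ack] B:[err] C:[] D:[stop]
After 4 (process(B)): A:[ack] B:[] C:[] D:[stop]
After 5 (send(from=D, to=C, msg='resp')): A:[ack] B:[] C:[resp] D:[stop]
After 6 (send(from=D, to=C, msg='ok')): A:[ack] B:[] C:[resp,ok] D:[stop]
After 7 (process(A)): A:[] B:[] C:[resp,ok] D:[stop]
After 8 (send(from=D, to=B, msg='req')): A:[] B:[req] C:[resp,ok] D:[stop]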